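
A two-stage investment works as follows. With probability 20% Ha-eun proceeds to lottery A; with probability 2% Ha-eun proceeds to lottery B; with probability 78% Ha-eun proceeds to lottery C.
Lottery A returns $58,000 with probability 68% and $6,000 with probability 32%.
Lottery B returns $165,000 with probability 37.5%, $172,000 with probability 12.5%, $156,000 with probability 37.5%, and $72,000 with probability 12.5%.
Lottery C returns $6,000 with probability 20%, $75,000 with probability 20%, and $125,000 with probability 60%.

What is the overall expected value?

$82,425.50

EV(A) = 0.68 × 58000 + 0.32 × 6000 = 39440 + 1920 = 41360
EV(B) = 0.375 × 165000 + 0.125 × 172000 + 0.375 × 156000 + 0.125 × 72000 = 61875 + 21500 + 58500 + 9000 = 150875
EV(C) = 0.2 × 6000 + 0.2 × 75000 + 0.6 × 125000 = 1200 + 15000 + 75000 = 91200
Overall = 0.2 × 41360 + 0.02 × 150875 + 0.78 × 91200 = 8272 + 3017.5 + 71136 = 82425.5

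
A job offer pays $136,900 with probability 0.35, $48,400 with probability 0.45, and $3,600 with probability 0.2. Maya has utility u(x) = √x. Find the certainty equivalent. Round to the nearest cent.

E[u] = 0.35·√136900 + 0.45·√48400 + 0.2·√3600 = 0.35·370 + 0.45·220 + 0.2·60 = 240.5
CE = (240.5)² = 57840.25

$57,840.25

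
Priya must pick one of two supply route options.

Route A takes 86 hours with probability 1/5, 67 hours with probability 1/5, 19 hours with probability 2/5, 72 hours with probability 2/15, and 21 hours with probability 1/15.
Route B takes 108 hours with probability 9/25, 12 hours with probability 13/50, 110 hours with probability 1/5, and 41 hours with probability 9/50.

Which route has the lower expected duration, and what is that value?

Route A (49.2 hours)

Route A = 1/5 × 86 + 1/5 × 67 + 2/5 × 19 + 2/15 × 72 + 1/15 × 21 = 17.2 + 13.4 + 7.6 + 9.6 + 1.4 = 49.2
Route B = 9/25 × 108 + 13/50 × 12 + 1/5 × 110 + 9/50 × 41 = 38.88 + 3.12 + 22 + 7.38 = 71.38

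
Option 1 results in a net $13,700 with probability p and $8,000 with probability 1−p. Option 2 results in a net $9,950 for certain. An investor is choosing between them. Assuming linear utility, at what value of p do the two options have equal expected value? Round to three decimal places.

p = 0.342

p·13700 + (1−p)·8000 = 9950
5700p + 8000 = 9950
p = (9950 − 8000) / 5700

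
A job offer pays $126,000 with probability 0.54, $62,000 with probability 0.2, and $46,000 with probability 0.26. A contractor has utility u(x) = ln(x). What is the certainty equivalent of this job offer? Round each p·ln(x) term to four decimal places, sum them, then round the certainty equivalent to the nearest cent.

E[u] = 0.54·ln(126000) + 0.2·ln(62000) + 0.26·ln(46000) = 6.3418 + 2.2070 + 2.7915 = 11.3403
CE = e^11.3403 ≈ 84145.27

$84,145.27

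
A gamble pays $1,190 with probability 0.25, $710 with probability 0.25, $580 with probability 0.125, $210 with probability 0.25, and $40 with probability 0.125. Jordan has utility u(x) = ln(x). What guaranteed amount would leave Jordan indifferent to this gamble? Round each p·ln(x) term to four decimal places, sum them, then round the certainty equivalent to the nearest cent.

$405.45

E[u] = 0.25·ln(1190) + 0.25·ln(710) + 0.125·ln(580) + 0.25·ln(210) + 0.125·ln(40) = 1.7704 + 1.6413 + 0.7954 + 1.3368 + 0.4611 = 6.0050
CE = e^6.0050 ≈ 405.45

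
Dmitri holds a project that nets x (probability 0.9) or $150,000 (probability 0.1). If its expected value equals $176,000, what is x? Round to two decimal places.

0.9·x + 0.1·150000 = 176000
0.9·x = 176000 − 15000 = 161000
x = 161000 / 0.9 = 178888.8889

x = $178,888.89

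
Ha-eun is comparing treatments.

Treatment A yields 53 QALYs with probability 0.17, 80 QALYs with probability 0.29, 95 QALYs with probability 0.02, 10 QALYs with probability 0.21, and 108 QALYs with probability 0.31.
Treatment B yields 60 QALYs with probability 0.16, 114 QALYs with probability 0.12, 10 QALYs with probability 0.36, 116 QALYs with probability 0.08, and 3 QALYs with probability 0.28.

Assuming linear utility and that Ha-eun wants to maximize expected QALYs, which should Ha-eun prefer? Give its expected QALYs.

Treatment A = 0.17 × 53 + 0.29 × 80 + 0.02 × 95 + 0.21 × 10 + 0.31 × 108 = 9.01 + 23.2 + 1.9 + 2.1 + 33.48 = 69.69
Treatment B = 0.16 × 60 + 0.12 × 114 + 0.36 × 10 + 0.08 × 116 + 0.28 × 3 = 9.6 + 13.68 + 3.6 + 9.28 + 0.84 = 37

Treatment A (69.69 QALYs)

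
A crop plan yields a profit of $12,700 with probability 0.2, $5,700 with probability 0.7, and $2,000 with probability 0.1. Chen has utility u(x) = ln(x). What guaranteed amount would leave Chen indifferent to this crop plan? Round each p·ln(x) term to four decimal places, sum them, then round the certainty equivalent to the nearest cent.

E[u] = 0.2·ln(12700) + 0.7·ln(5700) + 0.1·ln(2000) = 1.8899 + 6.0538 + 0.7601 = 8.7038
CE = e^8.7038 ≈ 6025.77

$6,025.77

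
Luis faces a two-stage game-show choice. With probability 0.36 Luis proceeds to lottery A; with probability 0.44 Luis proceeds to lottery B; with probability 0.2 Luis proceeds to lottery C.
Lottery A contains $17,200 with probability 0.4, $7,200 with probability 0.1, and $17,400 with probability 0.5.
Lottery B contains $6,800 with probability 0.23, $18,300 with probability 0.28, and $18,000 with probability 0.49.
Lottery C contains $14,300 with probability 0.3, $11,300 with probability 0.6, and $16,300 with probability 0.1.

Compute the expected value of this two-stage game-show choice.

EV(A) = 0.4 × 17200 + 0.1 × 7200 + 0.5 × 17400 = 6880 + 720 + 8700 = 16300
EV(B) = 0.23 × 6800 + 0.28 × 18300 + 0.49 × 18000 = 1564 + 5124 + 8820 = 15508
EV(C) = 0.3 × 14300 + 0.6 × 11300 + 0.1 × 16300 = 4290 + 6780 + 1630 = 12700
Overall = 0.36 × 16300 + 0.44 × 15508 + 0.2 × 12700 = 5868 + 6823.52 + 2540 = 15231.52

$15,231.52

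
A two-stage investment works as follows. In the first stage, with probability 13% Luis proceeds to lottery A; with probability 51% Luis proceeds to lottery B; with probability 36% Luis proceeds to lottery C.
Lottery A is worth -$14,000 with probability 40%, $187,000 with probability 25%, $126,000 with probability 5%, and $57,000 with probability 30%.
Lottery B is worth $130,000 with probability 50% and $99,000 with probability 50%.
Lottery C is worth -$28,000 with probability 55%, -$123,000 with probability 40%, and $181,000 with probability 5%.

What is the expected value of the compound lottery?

EV(A) = 0.4 × (-14000) + 0.25 × 187000 + 0.05 × 126000 + 0.3 × 57000 = -5600 + 46750 + 6300 + 17100 = 64550
EV(B) = 0.5 × 130000 + 0.5 × 99000 = 65000 + 49500 = 114500
EV(C) = 0.55 × (-28000) + 0.4 × (-123000) + 0.05 × 181000 = -15400 − 49200 + 9050 = -55550
Overall = 0.13 × 64550 + 0.51 × 114500 + 0.36 × (-55550) = 8391.5 + 58395 − 19998 = 46788.5

$46,788.50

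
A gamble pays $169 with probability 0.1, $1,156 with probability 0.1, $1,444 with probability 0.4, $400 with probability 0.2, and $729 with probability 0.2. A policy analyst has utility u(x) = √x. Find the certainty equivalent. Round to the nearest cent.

E[u] = 0.1·√169 + 0.1·√1156 + 0.4·√1444 + 0.2·√400 + 0.2·√729 = 0.1·13 + 0.1·34 + 0.4·38 + 0.2·20 + 0.2·27 = 29.3
CE = (29.3)² = 858.49

$858.49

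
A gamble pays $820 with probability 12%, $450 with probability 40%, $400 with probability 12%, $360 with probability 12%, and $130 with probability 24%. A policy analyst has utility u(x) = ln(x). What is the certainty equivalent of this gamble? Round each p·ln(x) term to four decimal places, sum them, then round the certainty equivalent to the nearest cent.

E[u] = 0.12·ln(820) + 0.4·ln(450) + 0.12·ln(400) + 0.12·ln(360) + 0.24·ln(130) = 0.8051 + 2.4437 + 0.7190 + 0.7063 + 1.1682 = 5.8423
CE = e^5.8423 ≈ 344.57

$344.57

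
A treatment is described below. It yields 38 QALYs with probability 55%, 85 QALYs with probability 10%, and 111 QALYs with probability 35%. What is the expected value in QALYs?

EV = 0.55 × 38 + 0.1 × 85 + 0.35 × 111 = 20.9 + 8.5 + 38.85 = 68.25

68.25 QALYs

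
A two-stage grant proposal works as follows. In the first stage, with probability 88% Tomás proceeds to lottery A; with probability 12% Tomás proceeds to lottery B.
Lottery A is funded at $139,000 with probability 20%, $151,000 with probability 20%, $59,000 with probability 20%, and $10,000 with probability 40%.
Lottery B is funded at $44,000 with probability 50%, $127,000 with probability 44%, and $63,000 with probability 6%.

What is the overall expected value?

$74,743.20

EV(A) = 0.2 × 139000 + 0.2 × 151000 + 0.2 × 59000 + 0.4 × 10000 = 27800 + 30200 + 11800 + 4000 = 73800
EV(B) = 0.5 × 44000 + 0.44 × 127000 + 0.06 × 63000 = 22000 + 55880 + 3780 = 81660
Overall = 0.88 × 73800 + 0.12 × 81660 = 64944 + 9799.2 = 74743.2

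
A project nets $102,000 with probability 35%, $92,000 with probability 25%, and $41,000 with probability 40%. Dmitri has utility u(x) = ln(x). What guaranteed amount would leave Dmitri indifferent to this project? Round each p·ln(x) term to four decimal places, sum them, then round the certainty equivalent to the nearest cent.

$69,037.15

E[u] = 0.35·ln(102000) + 0.25·ln(92000) + 0.4·ln(41000) = 4.0365 + 2.8574 + 4.2485 = 11.1424
CE = e^11.1424 ≈ 69037.15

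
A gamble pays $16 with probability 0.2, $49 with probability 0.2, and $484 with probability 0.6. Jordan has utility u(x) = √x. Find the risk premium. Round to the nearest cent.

E[u] = 0.2·√16 + 0.2·√49 + 0.6·√484 = 0.2·4 + 0.2·7 + 0.6·22 = 15.4
CE = (15.4)² = 237.16
Risk premium = EV − CE = 303.4 − 237.16 = 66.24

$66.24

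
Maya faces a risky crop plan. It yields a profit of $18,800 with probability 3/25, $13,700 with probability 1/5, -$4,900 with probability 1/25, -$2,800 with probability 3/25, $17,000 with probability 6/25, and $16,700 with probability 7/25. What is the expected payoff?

EV = 3/25 × 18800 + 1/5 × 13700 + 1/25 × (-4900) + 3/25 × (-2800) + 6/25 × 17000 + 7/25 × 16700 = 2256 + 2740 − 196 − 336 + 4080 + 4676 = 13220

$13,220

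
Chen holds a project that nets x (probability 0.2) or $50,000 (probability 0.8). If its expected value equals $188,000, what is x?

0.2·x + 0.8·50000 = 188000
0.2·x = 188000 − 40000 = 148000
x = 148000 / 0.2 = 740000

x = $740,000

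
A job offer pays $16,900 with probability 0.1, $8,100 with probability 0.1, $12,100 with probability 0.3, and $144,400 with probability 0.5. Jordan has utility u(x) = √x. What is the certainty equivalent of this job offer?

E[u] = 0.1·√16900 + 0.1·√8100 + 0.3·√12100 + 0.5·√144400 = 0.1·130 + 0.1·90 + 0.3·110 + 0.5·380 = 245
CE = (245)² = 60025

$60,025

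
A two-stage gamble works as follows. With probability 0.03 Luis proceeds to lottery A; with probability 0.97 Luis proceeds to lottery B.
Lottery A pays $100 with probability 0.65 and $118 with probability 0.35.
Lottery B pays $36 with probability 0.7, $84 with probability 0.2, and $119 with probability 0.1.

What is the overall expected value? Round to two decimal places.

$55.47

EV(A) = 0.65 × 100 + 0.35 × 118 = 65 + 41.3 = 106.3
EV(B) = 0.7 × 36 + 0.2 × 84 + 0.1 × 119 = 25.2 + 16.8 + 11.9 = 53.9
Overall = 0.03 × 106.3 + 0.97 × 53.9 = 3.189 + 52.283 = 55.472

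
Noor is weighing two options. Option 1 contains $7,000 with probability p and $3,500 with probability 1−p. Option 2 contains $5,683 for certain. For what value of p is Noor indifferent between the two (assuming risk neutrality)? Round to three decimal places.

p = 0.624

p·7000 + (1−p)·3500 = 5683
3500p + 3500 = 5683
p = (5683 − 3500) / 3500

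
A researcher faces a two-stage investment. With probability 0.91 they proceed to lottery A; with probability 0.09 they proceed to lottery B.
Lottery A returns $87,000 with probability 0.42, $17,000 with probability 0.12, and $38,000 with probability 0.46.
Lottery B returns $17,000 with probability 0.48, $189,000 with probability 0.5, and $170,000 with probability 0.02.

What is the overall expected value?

EV(A) = 0.42 × 87000 + 0.12 × 17000 + 0.46 × 38000 = 36540 + 2040 + 17480 = 56060
EV(B) = 0.48 × 17000 + 0.5 × 189000 + 0.02 × 170000 = 8160 + 94500 + 3400 = 106060
Overall = 0.91 × 56060 + 0.09 × 106060 = 51014.6 + 9545.4 = 60560

$60,560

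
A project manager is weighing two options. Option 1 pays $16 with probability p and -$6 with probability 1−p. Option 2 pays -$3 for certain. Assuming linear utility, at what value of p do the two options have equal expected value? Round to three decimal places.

p = 0.136

p·16 + (1−p)·(-6) = -3
22p − 6 = -3
p = (-3 + 6) / 22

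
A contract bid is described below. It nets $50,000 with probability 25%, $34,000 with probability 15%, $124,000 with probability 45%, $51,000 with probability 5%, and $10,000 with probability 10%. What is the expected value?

$76,950

EV = 0.25 × 50000 + 0.15 × 34000 + 0.45 × 124000 + 0.05 × 51000 + 0.1 × 10000 = 12500 + 5100 + 55800 + 2550 + 1000 = 76950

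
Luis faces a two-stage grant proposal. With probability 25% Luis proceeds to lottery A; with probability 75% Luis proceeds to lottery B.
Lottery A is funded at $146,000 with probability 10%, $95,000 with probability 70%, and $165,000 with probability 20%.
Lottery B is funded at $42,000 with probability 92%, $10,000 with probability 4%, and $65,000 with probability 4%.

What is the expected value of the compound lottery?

$59,755

EV(A) = 0.1 × 146000 + 0.7 × 95000 + 0.2 × 165000 = 14600 + 66500 + 33000 = 114100
EV(B) = 0.92 × 42000 + 0.04 × 10000 + 0.04 × 65000 = 38640 + 400 + 2600 = 41640
Overall = 0.25 × 114100 + 0.75 × 41640 = 28525 + 31230 = 59755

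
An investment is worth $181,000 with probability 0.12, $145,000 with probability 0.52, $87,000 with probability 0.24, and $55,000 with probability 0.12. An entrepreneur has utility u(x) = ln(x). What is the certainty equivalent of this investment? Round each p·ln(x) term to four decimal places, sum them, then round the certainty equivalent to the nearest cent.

E[u] = 0.12·ln(181000) + 0.52·ln(145000) + 0.24·ln(87000) + 0.12·ln(55000) = 1.4528 + 6.1799 + 2.7297 + 1.3098 = 11.6722
CE = e^11.6722 ≈ 117265.98

$117,265.98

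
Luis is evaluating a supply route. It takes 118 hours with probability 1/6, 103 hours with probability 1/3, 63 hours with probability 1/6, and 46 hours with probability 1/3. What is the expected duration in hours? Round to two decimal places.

79.83 hours

EV = 1/6 × 118 + 1/3 × 103 + 1/6 × 63 + 1/3 × 46 = 19.6667 + 34.3333 + 10.5 + 15.3333 = 79.8333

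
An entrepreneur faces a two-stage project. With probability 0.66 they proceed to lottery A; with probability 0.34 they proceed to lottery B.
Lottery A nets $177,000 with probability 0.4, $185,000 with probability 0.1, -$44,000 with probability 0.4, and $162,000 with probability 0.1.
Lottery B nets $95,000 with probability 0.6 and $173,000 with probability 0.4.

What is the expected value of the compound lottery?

EV(A) = 0.4 × 177000 + 0.1 × 185000 + 0.4 × (-44000) + 0.1 × 162000 = 70800 + 18500 − 17600 + 16200 = 87900
EV(B) = 0.6 × 95000 + 0.4 × 173000 = 57000 + 69200 = 126200
Overall = 0.66 × 87900 + 0.34 × 126200 = 58014 + 42908 = 100922

$100,922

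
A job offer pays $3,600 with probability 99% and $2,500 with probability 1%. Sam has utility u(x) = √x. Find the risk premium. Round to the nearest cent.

E[u] = 0.99·√3600 + 0.01·√2500 = 0.99·60 + 0.01·50 = 59.9
CE = (59.9)² = 3588.01
Risk premium = EV − CE = 3589 − 3588.01 = 0.99

$0.99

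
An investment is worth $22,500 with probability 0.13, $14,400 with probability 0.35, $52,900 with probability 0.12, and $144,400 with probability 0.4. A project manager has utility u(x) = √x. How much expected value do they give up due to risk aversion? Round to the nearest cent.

E[u] = 0.13·√22500 + 0.35·√14400 + 0.12·√52900 + 0.4·√144400 = 0.13·150 + 0.35·120 + 0.12·230 + 0.4·380 = 241.1
CE = (241.1)² = 58129.21
Risk premium = EV − CE = 72073 − 58129.21 = 13943.79

$13,943.79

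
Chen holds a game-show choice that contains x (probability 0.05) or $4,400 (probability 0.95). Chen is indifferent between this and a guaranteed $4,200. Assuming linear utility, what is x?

x = $400

0.05·x + 0.95·4400 = 4200
0.05·x = 4200 − 4180 = 20
x = 20 / 0.05 = 400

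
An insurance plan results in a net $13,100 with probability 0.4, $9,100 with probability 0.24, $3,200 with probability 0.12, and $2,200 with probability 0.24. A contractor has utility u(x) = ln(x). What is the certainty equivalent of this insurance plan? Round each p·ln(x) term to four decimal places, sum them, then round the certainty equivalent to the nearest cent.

$6,604.46

E[u] = 0.4·ln(13100) + 0.24·ln(9100) + 0.12·ln(3200) + 0.24·ln(2200) = 3.7921 + 2.1878 + 0.9685 + 1.8471 = 8.7955
CE = e^8.7955 ≈ 6604.46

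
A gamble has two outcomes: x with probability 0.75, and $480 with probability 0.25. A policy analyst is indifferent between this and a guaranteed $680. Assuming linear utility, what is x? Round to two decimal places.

x = $746.67

0.75·x + 0.25·480 = 680
0.75·x = 680 − 120 = 560
x = 560 / 0.75 = 746.6667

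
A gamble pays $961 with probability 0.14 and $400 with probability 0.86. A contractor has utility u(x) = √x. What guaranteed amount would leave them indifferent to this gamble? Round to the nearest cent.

$463.97

E[u] = 0.14·√961 + 0.86·√400 = 0.14·31 + 0.86·20 = 21.54
CE = (21.54)² = 463.9716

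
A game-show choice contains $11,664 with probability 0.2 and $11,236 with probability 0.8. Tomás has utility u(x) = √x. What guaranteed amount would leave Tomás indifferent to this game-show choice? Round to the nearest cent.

E[u] = 0.2·√11664 + 0.8·√11236 = 0.2·108 + 0.8·106 = 106.4
CE = (106.4)² = 11320.96

$11,320.96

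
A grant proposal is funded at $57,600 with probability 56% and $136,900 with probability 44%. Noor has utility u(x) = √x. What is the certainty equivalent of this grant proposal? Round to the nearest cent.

$88,327.84

E[u] = 0.56·√57600 + 0.44·√136900 = 0.56·240 + 0.44·370 = 297.2
CE = (297.2)² = 88327.84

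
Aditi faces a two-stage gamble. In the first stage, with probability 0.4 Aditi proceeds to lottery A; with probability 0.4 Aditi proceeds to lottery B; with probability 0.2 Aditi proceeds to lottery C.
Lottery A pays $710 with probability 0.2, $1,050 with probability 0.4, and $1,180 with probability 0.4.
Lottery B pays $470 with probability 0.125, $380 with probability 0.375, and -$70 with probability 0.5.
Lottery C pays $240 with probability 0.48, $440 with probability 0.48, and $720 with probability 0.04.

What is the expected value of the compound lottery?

$551.14

EV(A) = 0.2 × 710 + 0.4 × 1050 + 0.4 × 1180 = 142 + 420 + 472 = 1034
EV(B) = 0.125 × 470 + 0.375 × 380 + 0.5 × (-70) = 58.75 + 142.5 − 35 = 166.25
EV(C) = 0.48 × 240 + 0.48 × 440 + 0.04 × 720 = 115.2 + 211.2 + 28.8 = 355.2
Overall = 0.4 × 1034 + 0.4 × 166.25 + 0.2 × 355.2 = 413.6 + 66.5 + 71.04 = 551.14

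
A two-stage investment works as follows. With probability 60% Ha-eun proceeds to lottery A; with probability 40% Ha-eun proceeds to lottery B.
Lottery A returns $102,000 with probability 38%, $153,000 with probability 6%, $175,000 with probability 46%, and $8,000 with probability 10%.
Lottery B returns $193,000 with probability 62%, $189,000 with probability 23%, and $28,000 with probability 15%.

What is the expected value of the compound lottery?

EV(A) = 0.38 × 102000 + 0.06 × 153000 + 0.46 × 175000 + 0.1 × 8000 = 38760 + 9180 + 80500 + 800 = 129240
EV(B) = 0.62 × 193000 + 0.23 × 189000 + 0.15 × 28000 = 119660 + 43470 + 4200 = 167330
Overall = 0.6 × 129240 + 0.4 × 167330 = 77544 + 66932 = 144476

$144,476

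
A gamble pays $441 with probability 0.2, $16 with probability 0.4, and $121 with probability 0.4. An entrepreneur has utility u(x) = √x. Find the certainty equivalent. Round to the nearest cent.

$104.04

E[u] = 0.2·√441 + 0.4·√16 + 0.4·√121 = 0.2·21 + 0.4·4 + 0.4·11 = 10.2
CE = (10.2)² = 104.04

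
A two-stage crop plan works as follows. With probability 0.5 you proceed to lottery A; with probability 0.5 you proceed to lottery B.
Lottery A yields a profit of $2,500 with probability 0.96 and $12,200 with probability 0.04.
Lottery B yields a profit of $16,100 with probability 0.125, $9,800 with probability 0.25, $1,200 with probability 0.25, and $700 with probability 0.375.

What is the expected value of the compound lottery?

EV(A) = 0.96 × 2500 + 0.04 × 12200 = 2400 + 488 = 2888
EV(B) = 0.125 × 16100 + 0.25 × 9800 + 0.25 × 1200 + 0.375 × 700 = 2012.5 + 2450 + 300 + 262.5 = 5025
Overall = 0.5 × 2888 + 0.5 × 5025 = 1444 + 2512.5 = 3956.5

$3,956.50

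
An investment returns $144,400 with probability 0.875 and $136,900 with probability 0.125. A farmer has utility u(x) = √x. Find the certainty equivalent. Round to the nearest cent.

$143,451.56

E[u] = 0.875·√144400 + 0.125·√136900 = 0.875·380 + 0.125·370 = 378.75
CE = (378.75)² = 143451.5625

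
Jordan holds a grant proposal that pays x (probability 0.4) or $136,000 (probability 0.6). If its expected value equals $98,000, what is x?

x = $41,000

0.4·x + 0.6·136000 = 98000
0.4·x = 98000 − 81600 = 16400
x = 16400 / 0.4 = 41000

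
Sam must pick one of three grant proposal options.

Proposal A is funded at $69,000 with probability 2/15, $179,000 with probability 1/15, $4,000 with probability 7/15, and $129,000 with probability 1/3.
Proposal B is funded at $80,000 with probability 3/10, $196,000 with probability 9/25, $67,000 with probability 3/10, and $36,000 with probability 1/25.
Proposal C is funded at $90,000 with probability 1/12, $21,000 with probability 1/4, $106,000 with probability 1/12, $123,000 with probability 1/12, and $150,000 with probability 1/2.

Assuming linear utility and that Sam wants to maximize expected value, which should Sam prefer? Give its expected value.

Proposal B ($116,100)

Proposal A = 2/15 × 69000 + 1/15 × 179000 + 7/15 × 4000 + 1/3 × 129000 = 9200 + 11933.3333 + 1866.6667 + 43000 = 66000
Proposal B = 3/10 × 80000 + 9/25 × 196000 + 3/10 × 67000 + 1/25 × 36000 = 24000 + 70560 + 20100 + 1440 = 116100
Proposal C = 1/12 × 90000 + 1/4 × 21000 + 1/12 × 106000 + 1/12 × 123000 + 1/2 × 150000 = 7500 + 5250 + 8833.3333 + 10250 + 75000 = 106833.3333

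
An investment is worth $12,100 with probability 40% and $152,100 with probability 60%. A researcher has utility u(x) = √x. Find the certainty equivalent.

$77,284

E[u] = 0.4·√12100 + 0.6·√152100 = 0.4·110 + 0.6·390 = 278
CE = (278)² = 77284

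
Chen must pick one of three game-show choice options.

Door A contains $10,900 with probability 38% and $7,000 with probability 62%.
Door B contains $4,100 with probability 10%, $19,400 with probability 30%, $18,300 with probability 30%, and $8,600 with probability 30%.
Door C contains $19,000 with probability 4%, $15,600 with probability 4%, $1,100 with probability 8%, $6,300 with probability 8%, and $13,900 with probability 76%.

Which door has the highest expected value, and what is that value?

Door A = 0.38 × 10900 + 0.62 × 7000 = 4142 + 4340 = 8482
Door B = 0.1 × 4100 + 0.3 × 19400 + 0.3 × 18300 + 0.3 × 8600 = 410 + 5820 + 5490 + 2580 = 14300
Door C = 0.04 × 19000 + 0.04 × 15600 + 0.08 × 1100 + 0.08 × 6300 + 0.76 × 13900 = 760 + 624 + 88 + 504 + 10564 = 12540

Door B ($14,300)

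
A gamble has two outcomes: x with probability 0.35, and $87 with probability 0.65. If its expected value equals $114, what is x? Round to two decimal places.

x = $164.14

0.35·x + 0.65·87 = 114
0.35·x = 114 − 56.55 = 57.45
x = 57.45 / 0.35 = 164.1429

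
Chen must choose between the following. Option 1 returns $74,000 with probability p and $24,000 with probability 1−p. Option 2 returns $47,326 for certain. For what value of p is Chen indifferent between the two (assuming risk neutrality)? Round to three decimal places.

p·74000 + (1−p)·24000 = 47326
50000p + 24000 = 47326
p = (47326 − 24000) / 50000

p = 0.467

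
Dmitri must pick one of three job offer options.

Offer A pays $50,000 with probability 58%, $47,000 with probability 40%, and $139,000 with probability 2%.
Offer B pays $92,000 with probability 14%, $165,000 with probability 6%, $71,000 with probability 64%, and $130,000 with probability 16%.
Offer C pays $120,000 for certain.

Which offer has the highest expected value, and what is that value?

Offer A = 0.58 × 50000 + 0.4 × 47000 + 0.02 × 139000 = 29000 + 18800 + 2780 = 50580
Offer B = 0.14 × 92000 + 0.06 × 165000 + 0.64 × 71000 + 0.16 × 130000 = 12880 + 9900 + 45440 + 20800 = 89020
Offer C: 120000 (certain)

Offer C ($120,000)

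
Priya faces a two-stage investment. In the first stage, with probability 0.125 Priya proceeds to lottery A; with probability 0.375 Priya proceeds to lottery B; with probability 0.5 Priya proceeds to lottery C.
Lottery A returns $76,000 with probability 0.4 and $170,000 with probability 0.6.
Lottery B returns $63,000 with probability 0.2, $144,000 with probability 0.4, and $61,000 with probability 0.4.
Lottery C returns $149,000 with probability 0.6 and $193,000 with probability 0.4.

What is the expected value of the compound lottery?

EV(A) = 0.4 × 76000 + 0.6 × 170000 = 30400 + 102000 = 132400
EV(B) = 0.2 × 63000 + 0.4 × 144000 + 0.4 × 61000 = 12600 + 57600 + 24400 = 94600
EV(C) = 0.6 × 149000 + 0.4 × 193000 = 89400 + 77200 = 166600
Overall = 0.125 × 132400 + 0.375 × 94600 + 0.5 × 166600 = 16550 + 35475 + 83300 = 135325

$135,325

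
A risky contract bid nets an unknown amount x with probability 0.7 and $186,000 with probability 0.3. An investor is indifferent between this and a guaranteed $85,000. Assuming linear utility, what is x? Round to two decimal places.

0.7·x + 0.3·186000 = 85000
0.7·x = 85000 − 55800 = 29200
x = 29200 / 0.7 = 41714.2857

x = $41,714.29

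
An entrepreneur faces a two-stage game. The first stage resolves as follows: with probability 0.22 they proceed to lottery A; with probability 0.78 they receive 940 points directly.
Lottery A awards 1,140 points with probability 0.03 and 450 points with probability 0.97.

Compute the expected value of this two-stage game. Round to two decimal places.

836.75 points

EV(A) = 0.03 × 1140 + 0.97 × 450 = 34.2 + 436.5 = 470.7
Branch B: 940 (certain)
Overall = 0.22 × 470.7 + 0.78 × 940 = 103.554 + 733.2 = 836.754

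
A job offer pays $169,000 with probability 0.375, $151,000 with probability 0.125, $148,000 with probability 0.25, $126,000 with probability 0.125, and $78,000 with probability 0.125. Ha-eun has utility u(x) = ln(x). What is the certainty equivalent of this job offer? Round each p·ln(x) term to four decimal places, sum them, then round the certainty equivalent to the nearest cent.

$141,068.38

E[u] = 0.375·ln(169000) + 0.125·ln(151000) + 0.25·ln(148000) + 0.125·ln(126000) + 0.125·ln(78000) = 4.5141 + 1.4906 + 2.9762 + 1.4680 + 1.4081 = 11.8570
CE = e^11.8570 ≈ 141068.38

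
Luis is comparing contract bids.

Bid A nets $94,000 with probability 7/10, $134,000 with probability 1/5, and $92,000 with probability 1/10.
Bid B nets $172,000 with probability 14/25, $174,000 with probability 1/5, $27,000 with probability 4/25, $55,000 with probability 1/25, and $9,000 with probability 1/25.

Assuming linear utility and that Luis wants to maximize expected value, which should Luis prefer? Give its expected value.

Bid A = 7/10 × 94000 + 1/5 × 134000 + 1/10 × 92000 = 65800 + 26800 + 9200 = 101800
Bid B = 14/25 × 172000 + 1/5 × 174000 + 4/25 × 27000 + 1/25 × 55000 + 1/25 × 9000 = 96320 + 34800 + 4320 + 2200 + 360 = 138000

Bid B ($138,000)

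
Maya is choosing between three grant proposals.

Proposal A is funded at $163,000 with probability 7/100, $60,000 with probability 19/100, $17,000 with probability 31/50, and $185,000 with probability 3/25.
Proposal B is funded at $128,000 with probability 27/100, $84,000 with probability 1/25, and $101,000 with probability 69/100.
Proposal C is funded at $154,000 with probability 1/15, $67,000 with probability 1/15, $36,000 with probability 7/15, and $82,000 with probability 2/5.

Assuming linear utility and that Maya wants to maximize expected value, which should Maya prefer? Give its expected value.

Proposal A = 7/100 × 163000 + 19/100 × 60000 + 31/50 × 17000 + 3/25 × 185000 = 11410 + 11400 + 10540 + 22200 = 55550
Proposal B = 27/100 × 128000 + 1/25 × 84000 + 69/100 × 101000 = 34560 + 3360 + 69690 = 107610
Proposal C = 1/15 × 154000 + 1/15 × 67000 + 7/15 × 36000 + 2/5 × 82000 = 10266.6667 + 4466.6667 + 16800 + 32800 = 64333.3333

Proposal B ($107,610)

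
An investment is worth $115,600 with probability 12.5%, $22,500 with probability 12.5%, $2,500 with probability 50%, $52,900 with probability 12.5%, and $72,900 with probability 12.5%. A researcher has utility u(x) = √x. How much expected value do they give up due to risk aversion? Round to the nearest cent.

E[u] = 0.125·√115600 + 0.125·√22500 + 0.5·√2500 + 0.125·√52900 + 0.125·√72900 = 0.125·340 + 0.125·150 + 0.5·50 + 0.125·230 + 0.125·270 = 148.75
CE = (148.75)² = 22126.5625
Risk premium = EV − CE = 34237.5 − 22126.5625 = 12110.9375

$12,110.94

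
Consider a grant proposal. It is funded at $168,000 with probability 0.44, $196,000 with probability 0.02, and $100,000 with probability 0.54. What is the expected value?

$131,840

EV = 0.44 × 168000 + 0.02 × 196000 + 0.54 × 100000 = 73920 + 3920 + 54000 = 131840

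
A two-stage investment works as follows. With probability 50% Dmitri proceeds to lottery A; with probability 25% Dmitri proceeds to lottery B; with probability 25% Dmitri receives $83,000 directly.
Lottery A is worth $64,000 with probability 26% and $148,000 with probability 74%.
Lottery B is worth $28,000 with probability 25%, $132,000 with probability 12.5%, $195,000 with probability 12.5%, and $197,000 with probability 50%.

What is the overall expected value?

$120,423.75

EV(A) = 0.26 × 64000 + 0.74 × 148000 = 16640 + 109520 = 126160
EV(B) = 0.25 × 28000 + 0.125 × 132000 + 0.125 × 195000 + 0.5 × 197000 = 7000 + 16500 + 24375 + 98500 = 146375
Branch C: 83000 (certain)
Overall = 0.5 × 126160 + 0.25 × 146375 + 0.25 × 83000 = 63080 + 36593.75 + 20750 = 120423.75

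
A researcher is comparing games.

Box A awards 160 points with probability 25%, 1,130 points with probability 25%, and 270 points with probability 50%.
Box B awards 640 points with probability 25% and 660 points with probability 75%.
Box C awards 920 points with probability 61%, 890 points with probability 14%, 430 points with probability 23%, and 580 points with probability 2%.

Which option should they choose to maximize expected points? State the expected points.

Box C (796.3 points)

Box A = 0.25 × 160 + 0.25 × 1130 + 0.5 × 270 = 40 + 282.5 + 135 = 457.5
Box B = 0.25 × 640 + 0.75 × 660 = 160 + 495 = 655
Box C = 0.61 × 920 + 0.14 × 890 + 0.23 × 430 + 0.02 × 580 = 561.2 + 124.6 + 98.9 + 11.6 = 796.3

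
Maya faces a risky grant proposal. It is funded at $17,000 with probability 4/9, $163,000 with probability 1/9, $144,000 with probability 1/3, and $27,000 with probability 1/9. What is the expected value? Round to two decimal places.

$76,666.67

EV = 4/9 × 17000 + 1/9 × 163000 + 1/3 × 144000 + 1/9 × 27000 = 7555.5556 + 18111.1111 + 48000 + 3000 = 76666.6667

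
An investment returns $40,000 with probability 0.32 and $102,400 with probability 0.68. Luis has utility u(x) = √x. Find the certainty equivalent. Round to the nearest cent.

E[u] = 0.32·√40000 + 0.68·√102400 = 0.32·200 + 0.68·320 = 281.6
CE = (281.6)² = 79298.56

$79,298.56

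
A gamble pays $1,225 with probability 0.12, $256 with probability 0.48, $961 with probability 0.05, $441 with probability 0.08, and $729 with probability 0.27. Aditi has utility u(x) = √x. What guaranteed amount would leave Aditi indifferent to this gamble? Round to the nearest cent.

E[u] = 0.12·√1225 + 0.48·√256 + 0.05·√961 + 0.08·√441 + 0.27·√729 = 0.12·35 + 0.48·16 + 0.05·31 + 0.08·21 + 0.27·27 = 22.4
CE = (22.4)² = 501.76

$501.76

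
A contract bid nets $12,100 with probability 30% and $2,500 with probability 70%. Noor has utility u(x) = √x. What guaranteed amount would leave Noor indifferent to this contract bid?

$4,624

E[u] = 0.3·√12100 + 0.7·√2500 = 0.3·110 + 0.7·50 = 68
CE = (68)² = 4624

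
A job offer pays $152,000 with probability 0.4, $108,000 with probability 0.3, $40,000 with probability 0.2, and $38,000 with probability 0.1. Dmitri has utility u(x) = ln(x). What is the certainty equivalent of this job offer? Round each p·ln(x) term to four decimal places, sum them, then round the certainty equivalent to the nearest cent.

E[u] = 0.4·ln(152000) + 0.3·ln(108000) + 0.2·ln(40000) + 0.1·ln(38000) = 4.7727 + 3.4770 + 2.1193 + 1.0545 = 11.4235
CE = e^11.4235 ≈ 91445.64

$91,445.64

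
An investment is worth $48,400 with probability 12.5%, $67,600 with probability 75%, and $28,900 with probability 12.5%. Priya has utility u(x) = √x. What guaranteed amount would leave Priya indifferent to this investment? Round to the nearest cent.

E[u] = 0.125·√48400 + 0.75·√67600 + 0.125·√28900 = 0.125·220 + 0.75·260 + 0.125·170 = 243.75
CE = (243.75)² = 59414.0625

$59,414.06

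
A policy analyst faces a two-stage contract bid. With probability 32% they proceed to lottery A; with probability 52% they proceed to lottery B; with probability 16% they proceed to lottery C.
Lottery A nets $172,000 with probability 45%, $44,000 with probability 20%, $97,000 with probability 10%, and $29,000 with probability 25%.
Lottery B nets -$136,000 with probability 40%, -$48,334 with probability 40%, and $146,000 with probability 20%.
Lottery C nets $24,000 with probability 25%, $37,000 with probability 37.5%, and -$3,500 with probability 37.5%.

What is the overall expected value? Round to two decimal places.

EV(A) = 0.45 × 172000 + 0.2 × 44000 + 0.1 × 97000 + 0.25 × 29000 = 77400 + 8800 + 9700 + 7250 = 103150
EV(B) = 0.4 × (-136000) + 0.4 × (-48334) + 0.2 × 146000 = -54400 − 19333.6 + 29200 = -44533.6
EV(C) = 0.25 × 24000 + 0.375 × 37000 + 0.375 × (-3500) = 6000 + 13875 − 1312.5 = 18562.5
Overall = 0.32 × 103150 + 0.52 × (-44533.6) + 0.16 × 18562.5 = 33008 − 23157.472 + 2970 = 12820.528

$12,820.53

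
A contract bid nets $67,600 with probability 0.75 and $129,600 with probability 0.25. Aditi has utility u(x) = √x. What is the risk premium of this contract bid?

$1,875

E[u] = 0.75·√67600 + 0.25·√129600 = 0.75·260 + 0.25·360 = 285
CE = (285)² = 81225
Risk premium = EV − CE = 83100 − 81225 = 1875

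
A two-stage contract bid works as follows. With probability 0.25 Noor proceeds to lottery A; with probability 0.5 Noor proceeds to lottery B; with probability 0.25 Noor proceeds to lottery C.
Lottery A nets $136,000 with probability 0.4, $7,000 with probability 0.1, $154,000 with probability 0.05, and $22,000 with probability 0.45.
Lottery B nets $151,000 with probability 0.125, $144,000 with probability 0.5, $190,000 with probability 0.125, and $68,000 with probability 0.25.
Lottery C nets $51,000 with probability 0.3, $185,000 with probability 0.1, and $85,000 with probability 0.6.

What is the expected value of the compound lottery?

EV(A) = 0.4 × 136000 + 0.1 × 7000 + 0.05 × 154000 + 0.45 × 22000 = 54400 + 700 + 7700 + 9900 = 72700
EV(B) = 0.125 × 151000 + 0.5 × 144000 + 0.125 × 190000 + 0.25 × 68000 = 18875 + 72000 + 23750 + 17000 = 131625
EV(C) = 0.3 × 51000 + 0.1 × 185000 + 0.6 × 85000 = 15300 + 18500 + 51000 = 84800
Overall = 0.25 × 72700 + 0.5 × 131625 + 0.25 × 84800 = 18175 + 65812.5 + 21200 = 105187.5

$105,187.50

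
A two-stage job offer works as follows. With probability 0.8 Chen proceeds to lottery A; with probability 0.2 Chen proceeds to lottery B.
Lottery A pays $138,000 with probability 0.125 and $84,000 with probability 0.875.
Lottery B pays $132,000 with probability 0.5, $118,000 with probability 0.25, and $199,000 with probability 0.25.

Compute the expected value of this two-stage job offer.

EV(A) = 0.125 × 138000 + 0.875 × 84000 = 17250 + 73500 = 90750
EV(B) = 0.5 × 132000 + 0.25 × 118000 + 0.25 × 199000 = 66000 + 29500 + 49750 = 145250
Overall = 0.8 × 90750 + 0.2 × 145250 = 72600 + 29050 = 101650

$101,650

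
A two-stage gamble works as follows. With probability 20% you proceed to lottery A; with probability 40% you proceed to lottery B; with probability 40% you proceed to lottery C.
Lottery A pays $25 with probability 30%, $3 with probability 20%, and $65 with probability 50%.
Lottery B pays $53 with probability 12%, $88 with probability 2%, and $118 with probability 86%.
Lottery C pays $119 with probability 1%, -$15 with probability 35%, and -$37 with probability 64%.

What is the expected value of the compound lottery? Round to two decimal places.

EV(A) = 0.3 × 25 + 0.2 × 3 + 0.5 × 65 = 7.5 + 0.6 + 32.5 = 40.6
EV(B) = 0.12 × 53 + 0.02 × 88 + 0.86 × 118 = 6.36 + 1.76 + 101.48 = 109.6
EV(C) = 0.01 × 119 + 0.35 × (-15) + 0.64 × (-37) = 1.19 − 5.25 − 23.68 = -27.74
Overall = 0.2 × 40.6 + 0.4 × 109.6 + 0.4 × (-27.74) = 8.12 + 43.84 − 11.096 = 40.864

$40.86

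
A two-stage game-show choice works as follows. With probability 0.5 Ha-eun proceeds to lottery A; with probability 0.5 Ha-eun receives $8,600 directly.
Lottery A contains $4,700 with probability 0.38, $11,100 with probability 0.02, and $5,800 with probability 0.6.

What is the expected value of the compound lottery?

$7,044

EV(A) = 0.38 × 4700 + 0.02 × 11100 + 0.6 × 5800 = 1786 + 222 + 3480 = 5488
Branch B: 8600 (certain)
Overall = 0.5 × 5488 + 0.5 × 8600 = 2744 + 4300 = 7044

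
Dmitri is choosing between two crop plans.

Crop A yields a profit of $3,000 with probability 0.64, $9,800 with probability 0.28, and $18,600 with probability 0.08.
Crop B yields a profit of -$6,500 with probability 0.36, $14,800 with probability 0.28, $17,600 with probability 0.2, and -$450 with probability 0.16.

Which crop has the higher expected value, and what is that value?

Crop A = 0.64 × 3000 + 0.28 × 9800 + 0.08 × 18600 = 1920 + 2744 + 1488 = 6152
Crop B = 0.36 × (-6500) + 0.28 × 14800 + 0.2 × 17600 + 0.16 × (-450) = -2340 + 4144 + 3520 − 72 = 5252

Crop A ($6,152)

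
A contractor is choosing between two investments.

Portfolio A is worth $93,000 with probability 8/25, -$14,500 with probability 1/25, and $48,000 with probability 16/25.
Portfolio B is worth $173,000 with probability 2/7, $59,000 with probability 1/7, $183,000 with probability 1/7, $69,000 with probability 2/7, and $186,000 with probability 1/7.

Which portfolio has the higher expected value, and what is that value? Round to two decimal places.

Portfolio B ($130,285.71)

Portfolio A = 8/25 × 93000 + 1/25 × (-14500) + 16/25 × 48000 = 29760 − 580 + 30720 = 59900
Portfolio B = 2/7 × 173000 + 1/7 × 59000 + 1/7 × 183000 + 2/7 × 69000 + 1/7 × 186000 = 49428.5714 + 8428.5714 + 26142.8571 + 19714.2857 + 26571.4286 = 130285.7143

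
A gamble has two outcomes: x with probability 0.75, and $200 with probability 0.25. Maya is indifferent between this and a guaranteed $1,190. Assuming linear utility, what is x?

x = $1,520

0.75·x + 0.25·200 = 1190
0.75·x = 1190 − 50 = 1140
x = 1140 / 0.75 = 1520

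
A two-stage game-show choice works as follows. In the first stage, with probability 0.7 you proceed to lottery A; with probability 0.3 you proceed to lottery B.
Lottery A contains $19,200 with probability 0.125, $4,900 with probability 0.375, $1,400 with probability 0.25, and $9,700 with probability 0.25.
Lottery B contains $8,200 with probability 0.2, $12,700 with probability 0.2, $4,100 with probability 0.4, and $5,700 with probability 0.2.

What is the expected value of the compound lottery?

$6,996.75

EV(A) = 0.125 × 19200 + 0.375 × 4900 + 0.25 × 1400 + 0.25 × 9700 = 2400 + 1837.5 + 350 + 2425 = 7012.5
EV(B) = 0.2 × 8200 + 0.2 × 12700 + 0.4 × 4100 + 0.2 × 5700 = 1640 + 2540 + 1640 + 1140 = 6960
Overall = 0.7 × 7012.5 + 0.3 × 6960 = 4908.75 + 2088 = 6996.75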